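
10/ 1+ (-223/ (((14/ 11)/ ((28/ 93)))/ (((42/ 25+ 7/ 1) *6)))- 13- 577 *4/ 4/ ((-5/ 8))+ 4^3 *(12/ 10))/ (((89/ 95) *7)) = -115003/ 445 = -258.43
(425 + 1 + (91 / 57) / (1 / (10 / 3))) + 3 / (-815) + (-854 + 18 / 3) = -416.68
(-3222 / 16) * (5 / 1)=-8055 / 8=-1006.88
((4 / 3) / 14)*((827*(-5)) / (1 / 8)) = -3150.48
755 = 755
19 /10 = 1.90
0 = 0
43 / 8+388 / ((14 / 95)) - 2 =2636.23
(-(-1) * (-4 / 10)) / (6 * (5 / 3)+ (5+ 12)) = -2 / 135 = -0.01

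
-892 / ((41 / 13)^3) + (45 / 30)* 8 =-1132672 / 68921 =-16.43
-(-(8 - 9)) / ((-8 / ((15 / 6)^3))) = 125 / 64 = 1.95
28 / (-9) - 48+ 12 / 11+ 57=691 / 99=6.98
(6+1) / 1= 7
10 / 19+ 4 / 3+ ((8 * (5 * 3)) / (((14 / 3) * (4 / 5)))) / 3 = 5017 / 399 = 12.57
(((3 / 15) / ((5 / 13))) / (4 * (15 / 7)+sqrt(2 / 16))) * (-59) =-515424 / 143755+75166 * sqrt(2) / 718775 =-3.44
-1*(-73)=73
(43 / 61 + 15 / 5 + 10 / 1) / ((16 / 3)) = 627 / 244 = 2.57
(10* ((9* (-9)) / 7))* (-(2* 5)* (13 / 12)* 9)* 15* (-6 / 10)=-710775 / 7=-101539.29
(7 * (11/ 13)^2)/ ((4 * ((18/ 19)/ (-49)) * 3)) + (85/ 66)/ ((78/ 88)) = -735517/ 36504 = -20.15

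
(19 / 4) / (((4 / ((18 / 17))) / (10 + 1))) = 1881 / 136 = 13.83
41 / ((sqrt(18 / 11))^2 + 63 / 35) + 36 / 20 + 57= 66841 / 945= 70.73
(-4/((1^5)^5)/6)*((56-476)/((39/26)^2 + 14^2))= 1120/793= 1.41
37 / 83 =0.45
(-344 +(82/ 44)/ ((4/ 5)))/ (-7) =30067/ 616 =48.81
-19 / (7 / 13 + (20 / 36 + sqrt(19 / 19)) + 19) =-2223 / 2468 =-0.90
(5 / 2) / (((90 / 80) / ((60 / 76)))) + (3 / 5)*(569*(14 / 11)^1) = 1367686 / 3135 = 436.26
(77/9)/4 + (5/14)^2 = 1999/882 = 2.27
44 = 44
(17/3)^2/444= 289/3996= 0.07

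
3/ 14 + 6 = 87/ 14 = 6.21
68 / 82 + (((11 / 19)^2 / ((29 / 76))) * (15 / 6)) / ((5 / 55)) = 564444 / 22591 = 24.99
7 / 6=1.17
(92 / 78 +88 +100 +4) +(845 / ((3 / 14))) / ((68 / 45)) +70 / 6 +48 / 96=622094 / 221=2814.90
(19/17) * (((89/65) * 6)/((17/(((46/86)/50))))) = 116679/20193875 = 0.01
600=600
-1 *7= -7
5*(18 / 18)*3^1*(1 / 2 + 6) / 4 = 195 / 8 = 24.38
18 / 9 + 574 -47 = 529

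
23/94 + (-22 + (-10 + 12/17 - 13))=-44.05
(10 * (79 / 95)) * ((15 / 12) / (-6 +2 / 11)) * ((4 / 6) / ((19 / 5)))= -21725 / 69312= -0.31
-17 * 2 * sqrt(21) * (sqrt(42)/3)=-238 * sqrt(2)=-336.58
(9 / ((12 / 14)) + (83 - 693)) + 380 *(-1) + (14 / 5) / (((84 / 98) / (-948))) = -4076.30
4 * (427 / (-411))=-1708 / 411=-4.16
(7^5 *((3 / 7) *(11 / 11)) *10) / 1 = 72030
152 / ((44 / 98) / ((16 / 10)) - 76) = -29792 / 14841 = -2.01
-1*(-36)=36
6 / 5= 1.20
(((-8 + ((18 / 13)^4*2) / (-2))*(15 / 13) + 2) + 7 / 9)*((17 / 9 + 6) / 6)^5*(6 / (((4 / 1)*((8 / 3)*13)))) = -64474704190230565 / 35460829925254656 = -1.82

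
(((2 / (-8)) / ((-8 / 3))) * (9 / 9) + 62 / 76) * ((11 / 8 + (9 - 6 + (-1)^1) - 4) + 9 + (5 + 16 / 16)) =13.07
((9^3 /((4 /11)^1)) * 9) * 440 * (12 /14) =47632860 /7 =6804694.29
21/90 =7/30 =0.23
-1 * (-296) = 296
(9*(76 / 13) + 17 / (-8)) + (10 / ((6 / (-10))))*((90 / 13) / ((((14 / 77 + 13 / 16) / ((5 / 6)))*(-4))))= 54357 / 728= 74.67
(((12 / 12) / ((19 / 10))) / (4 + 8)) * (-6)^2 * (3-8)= -150 / 19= -7.89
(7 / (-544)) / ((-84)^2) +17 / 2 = 4660991 / 548352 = 8.50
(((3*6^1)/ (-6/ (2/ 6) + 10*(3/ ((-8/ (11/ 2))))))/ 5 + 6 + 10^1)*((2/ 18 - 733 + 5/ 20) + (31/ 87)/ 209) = -327390214144/ 28092735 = -11653.91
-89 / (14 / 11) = -979 / 14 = -69.93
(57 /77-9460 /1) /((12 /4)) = -728363 /231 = -3153.09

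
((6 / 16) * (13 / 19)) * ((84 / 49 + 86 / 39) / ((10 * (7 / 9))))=963 / 7448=0.13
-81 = -81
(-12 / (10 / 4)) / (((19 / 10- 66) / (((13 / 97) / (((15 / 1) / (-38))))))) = -7904 / 310885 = -0.03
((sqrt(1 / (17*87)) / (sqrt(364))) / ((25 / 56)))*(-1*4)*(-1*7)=112*sqrt(134589) / 480675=0.09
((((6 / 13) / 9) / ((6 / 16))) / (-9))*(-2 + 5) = -0.05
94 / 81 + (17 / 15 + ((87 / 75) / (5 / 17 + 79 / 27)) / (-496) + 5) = 10826631569 / 1484503200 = 7.29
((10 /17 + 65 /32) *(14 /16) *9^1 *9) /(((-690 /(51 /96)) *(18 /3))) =-17955 /753664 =-0.02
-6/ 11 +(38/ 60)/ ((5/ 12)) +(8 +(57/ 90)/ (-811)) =12008243/ 1338150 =8.97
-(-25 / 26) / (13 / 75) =1875 / 338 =5.55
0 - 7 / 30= -7 / 30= -0.23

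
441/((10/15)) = 1323/2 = 661.50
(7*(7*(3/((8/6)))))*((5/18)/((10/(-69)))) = -3381/16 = -211.31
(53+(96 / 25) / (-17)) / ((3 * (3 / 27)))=67287 / 425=158.32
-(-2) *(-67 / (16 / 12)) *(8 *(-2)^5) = 25728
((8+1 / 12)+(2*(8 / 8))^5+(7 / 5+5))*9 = 8367 / 20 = 418.35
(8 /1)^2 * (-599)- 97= -38433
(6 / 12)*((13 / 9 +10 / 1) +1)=56 / 9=6.22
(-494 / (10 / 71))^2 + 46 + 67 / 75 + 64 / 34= 15684927008 / 1275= 12301903.54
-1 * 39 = -39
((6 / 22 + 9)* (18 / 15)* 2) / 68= 18 / 55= 0.33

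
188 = 188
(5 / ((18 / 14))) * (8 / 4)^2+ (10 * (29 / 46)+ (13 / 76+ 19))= 645499 / 15732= 41.03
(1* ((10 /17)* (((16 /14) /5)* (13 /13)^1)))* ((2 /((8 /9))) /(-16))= -0.02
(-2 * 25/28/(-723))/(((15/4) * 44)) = 5/334026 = 0.00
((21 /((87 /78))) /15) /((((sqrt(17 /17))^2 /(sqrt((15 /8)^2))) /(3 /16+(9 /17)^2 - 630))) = -794691261 /536384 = -1481.57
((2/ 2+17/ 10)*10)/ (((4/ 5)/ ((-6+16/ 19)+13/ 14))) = -151875/ 1064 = -142.74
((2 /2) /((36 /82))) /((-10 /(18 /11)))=-41 /110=-0.37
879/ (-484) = -879/ 484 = -1.82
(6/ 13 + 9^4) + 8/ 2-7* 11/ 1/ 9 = 767158/ 117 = 6556.91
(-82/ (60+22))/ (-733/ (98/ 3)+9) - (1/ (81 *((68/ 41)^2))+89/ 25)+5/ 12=-12633621499/ 4110620400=-3.07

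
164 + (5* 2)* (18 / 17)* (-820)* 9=-1325612 / 17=-77977.18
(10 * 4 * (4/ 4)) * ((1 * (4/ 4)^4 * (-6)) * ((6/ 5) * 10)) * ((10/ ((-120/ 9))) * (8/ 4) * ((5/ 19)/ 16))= 71.05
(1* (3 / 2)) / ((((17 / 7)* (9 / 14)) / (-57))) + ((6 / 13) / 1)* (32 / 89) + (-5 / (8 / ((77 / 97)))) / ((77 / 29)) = -836200733 / 15263144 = -54.79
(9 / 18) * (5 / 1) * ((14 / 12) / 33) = 35 / 396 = 0.09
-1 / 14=-0.07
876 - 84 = 792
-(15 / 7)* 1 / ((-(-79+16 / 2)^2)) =15 / 35287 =0.00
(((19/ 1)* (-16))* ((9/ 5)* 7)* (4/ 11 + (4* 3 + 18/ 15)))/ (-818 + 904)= -7143696/ 11825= -604.12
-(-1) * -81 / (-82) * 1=81 / 82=0.99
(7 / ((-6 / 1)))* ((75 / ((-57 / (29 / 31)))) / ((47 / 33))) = 55825 / 55366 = 1.01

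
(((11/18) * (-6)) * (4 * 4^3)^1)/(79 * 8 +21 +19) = -88/63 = -1.40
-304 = -304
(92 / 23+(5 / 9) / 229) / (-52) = -8249 / 107172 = -0.08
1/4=0.25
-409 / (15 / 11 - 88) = 4499 / 953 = 4.72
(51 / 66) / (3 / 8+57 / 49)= 3332 / 6633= 0.50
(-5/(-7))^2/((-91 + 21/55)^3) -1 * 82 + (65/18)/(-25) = -22424403278709539/272987458168320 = -82.14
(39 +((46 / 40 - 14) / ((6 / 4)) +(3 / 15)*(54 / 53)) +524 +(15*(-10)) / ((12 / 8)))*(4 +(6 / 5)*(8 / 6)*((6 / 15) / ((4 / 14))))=18794698 / 6625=2836.94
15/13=1.15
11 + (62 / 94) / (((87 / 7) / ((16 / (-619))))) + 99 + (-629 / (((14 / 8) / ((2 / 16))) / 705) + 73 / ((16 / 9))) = -8936374048195 / 283482192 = -31523.58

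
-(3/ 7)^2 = -9/ 49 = -0.18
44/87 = 0.51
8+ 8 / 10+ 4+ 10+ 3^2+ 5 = 36.80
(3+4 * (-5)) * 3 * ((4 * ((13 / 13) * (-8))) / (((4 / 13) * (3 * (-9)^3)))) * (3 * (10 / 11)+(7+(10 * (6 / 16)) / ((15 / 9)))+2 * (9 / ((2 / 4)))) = -933062 / 8019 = -116.36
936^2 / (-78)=-11232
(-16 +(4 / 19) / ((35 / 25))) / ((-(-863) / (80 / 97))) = -168640 / 11133563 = -0.02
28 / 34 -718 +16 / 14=-85208 / 119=-716.03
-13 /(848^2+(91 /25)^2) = -8125 /449448281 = -0.00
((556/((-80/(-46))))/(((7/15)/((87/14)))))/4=834417/784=1064.31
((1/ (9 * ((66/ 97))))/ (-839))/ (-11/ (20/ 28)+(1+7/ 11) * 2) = 485/ 30219102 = 0.00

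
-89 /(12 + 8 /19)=-1691 /236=-7.17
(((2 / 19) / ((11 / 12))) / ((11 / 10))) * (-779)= -9840 / 121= -81.32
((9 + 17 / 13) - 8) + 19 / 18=787 / 234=3.36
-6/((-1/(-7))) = -42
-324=-324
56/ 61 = 0.92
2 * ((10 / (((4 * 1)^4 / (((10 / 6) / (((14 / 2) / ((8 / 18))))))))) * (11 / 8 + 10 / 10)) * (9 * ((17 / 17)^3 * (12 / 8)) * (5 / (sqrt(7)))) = 2375 * sqrt(7) / 12544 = 0.50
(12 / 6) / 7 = 2 / 7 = 0.29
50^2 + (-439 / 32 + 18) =80137 / 32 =2504.28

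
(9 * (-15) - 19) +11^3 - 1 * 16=1161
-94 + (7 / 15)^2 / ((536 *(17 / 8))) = -24089801 / 256275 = -94.00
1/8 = 0.12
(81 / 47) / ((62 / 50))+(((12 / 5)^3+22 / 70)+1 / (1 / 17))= 41469297 / 1274875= 32.53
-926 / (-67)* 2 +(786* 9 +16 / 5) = 2380122 / 335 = 7104.84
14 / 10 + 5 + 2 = 42 / 5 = 8.40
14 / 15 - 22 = -316 / 15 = -21.07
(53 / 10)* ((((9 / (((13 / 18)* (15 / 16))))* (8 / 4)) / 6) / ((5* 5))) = 0.94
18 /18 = 1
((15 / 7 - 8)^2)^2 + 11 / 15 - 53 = 40504031 / 36015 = 1124.64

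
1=1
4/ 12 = 1/ 3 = 0.33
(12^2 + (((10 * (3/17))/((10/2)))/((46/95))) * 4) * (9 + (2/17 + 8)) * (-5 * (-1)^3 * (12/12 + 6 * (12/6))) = 1086553260/6647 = 163465.21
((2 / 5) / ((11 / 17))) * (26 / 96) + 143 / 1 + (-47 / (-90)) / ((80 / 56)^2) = 3549727 / 24750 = 143.42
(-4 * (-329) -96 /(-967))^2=1619683838224 /935089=1732117.30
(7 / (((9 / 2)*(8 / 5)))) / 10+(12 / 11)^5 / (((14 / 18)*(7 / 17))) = 2796373805 / 568187928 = 4.92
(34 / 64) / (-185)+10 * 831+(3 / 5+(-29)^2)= 9151.60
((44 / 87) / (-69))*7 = -308 / 6003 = -0.05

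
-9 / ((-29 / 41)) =12.72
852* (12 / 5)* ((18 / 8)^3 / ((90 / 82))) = 2122119 / 100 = 21221.19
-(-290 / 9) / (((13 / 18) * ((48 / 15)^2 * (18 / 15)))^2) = 2265625 / 5537792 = 0.41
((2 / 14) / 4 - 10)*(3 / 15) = -1.99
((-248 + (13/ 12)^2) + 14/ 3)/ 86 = -34871/ 12384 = -2.82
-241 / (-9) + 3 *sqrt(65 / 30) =sqrt(78) / 2 + 241 / 9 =31.19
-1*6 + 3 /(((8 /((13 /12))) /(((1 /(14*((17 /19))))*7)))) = -6281 /1088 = -5.77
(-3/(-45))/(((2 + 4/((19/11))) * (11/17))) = 0.02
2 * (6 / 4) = 3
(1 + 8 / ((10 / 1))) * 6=54 / 5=10.80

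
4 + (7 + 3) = 14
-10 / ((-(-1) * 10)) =-1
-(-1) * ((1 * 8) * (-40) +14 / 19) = -6066 / 19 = -319.26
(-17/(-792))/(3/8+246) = 17/195129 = 0.00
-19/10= -1.90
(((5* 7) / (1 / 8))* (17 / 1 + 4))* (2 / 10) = 1176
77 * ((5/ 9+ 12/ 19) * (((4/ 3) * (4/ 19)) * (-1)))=-250096/ 9747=-25.66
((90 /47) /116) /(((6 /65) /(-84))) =-20475 /1363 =-15.02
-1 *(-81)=81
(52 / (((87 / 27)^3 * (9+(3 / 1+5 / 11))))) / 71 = 416988 / 237231803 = 0.00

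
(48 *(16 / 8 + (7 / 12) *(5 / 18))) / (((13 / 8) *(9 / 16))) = 119552 / 1053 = 113.53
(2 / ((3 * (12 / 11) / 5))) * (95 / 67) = 5225 / 1206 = 4.33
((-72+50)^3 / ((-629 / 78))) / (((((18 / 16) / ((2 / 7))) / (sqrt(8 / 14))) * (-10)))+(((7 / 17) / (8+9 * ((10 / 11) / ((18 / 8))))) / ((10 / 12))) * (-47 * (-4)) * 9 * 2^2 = 262.04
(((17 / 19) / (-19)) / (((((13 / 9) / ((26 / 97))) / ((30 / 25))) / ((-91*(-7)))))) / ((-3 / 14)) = 5457816 / 175085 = 31.17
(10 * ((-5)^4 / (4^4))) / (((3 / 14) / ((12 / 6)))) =21875 / 96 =227.86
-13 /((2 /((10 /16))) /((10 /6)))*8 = -325 /6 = -54.17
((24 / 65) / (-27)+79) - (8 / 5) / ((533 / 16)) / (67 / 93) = 126823493 / 1606995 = 78.92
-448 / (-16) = 28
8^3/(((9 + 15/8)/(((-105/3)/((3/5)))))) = -716800/261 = -2746.36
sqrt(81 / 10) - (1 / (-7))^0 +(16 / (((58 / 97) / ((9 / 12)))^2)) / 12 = 14771 / 13456 +9*sqrt(10) / 10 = 3.94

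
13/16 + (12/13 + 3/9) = 1291/624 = 2.07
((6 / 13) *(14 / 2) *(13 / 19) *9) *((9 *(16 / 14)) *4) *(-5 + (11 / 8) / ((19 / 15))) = -1156680 / 361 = -3204.10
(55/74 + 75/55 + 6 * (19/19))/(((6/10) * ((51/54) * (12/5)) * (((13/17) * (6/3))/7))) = 1154825/42328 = 27.28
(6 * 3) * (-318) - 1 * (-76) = -5648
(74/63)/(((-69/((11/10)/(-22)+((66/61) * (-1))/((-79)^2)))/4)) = 28269554/8274536235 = 0.00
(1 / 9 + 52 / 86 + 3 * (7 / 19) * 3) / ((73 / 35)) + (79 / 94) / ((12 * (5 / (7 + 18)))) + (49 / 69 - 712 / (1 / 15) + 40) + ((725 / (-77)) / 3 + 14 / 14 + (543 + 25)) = -3599752919915125 / 357432330024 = -10071.15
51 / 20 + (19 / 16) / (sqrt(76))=sqrt(19) / 32 + 51 / 20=2.69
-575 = -575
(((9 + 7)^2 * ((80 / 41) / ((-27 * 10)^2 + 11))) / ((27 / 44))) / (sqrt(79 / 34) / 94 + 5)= 1353590374400 / 606192753470517- 84705280 * sqrt(2686) / 606192753470517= 0.00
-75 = -75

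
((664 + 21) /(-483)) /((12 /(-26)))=8905 /2898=3.07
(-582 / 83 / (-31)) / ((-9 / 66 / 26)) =-110968 / 2573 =-43.13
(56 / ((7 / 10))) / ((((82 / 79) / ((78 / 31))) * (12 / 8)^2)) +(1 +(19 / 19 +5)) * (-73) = -1619803 / 3813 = -424.81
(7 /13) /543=0.00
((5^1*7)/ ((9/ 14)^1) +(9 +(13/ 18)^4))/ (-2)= -6688705/ 209952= -31.86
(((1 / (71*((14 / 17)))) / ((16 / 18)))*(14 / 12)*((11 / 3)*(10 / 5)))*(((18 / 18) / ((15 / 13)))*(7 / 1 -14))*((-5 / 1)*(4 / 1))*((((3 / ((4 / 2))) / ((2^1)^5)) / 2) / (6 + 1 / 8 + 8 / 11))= 187187 / 2740032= 0.07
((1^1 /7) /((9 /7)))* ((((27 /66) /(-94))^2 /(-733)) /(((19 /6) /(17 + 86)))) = -2781 /29780271224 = -0.00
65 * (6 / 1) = 390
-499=-499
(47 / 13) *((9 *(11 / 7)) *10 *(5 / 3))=77550 / 91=852.20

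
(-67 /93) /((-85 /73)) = 0.62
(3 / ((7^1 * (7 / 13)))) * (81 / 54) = 117 / 98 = 1.19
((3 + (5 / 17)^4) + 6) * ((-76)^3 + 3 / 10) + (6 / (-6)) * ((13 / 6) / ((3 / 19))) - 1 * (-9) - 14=-1748377738951 / 442170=-3954084.94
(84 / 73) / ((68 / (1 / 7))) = 3 / 1241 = 0.00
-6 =-6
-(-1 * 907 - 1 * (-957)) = -50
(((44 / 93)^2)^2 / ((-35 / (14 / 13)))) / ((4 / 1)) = -1874048 / 4862338065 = -0.00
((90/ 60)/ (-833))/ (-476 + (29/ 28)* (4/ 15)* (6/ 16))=20/ 5285623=0.00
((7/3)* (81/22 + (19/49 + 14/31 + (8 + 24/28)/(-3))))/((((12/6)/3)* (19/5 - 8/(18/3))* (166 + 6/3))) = 786395/59350368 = 0.01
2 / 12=1 / 6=0.17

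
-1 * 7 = -7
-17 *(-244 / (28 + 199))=4148 / 227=18.27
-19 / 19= -1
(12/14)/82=3/287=0.01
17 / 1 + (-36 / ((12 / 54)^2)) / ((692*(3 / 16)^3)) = -24707 / 173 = -142.82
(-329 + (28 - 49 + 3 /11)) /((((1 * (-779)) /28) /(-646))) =-3662344 /451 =-8120.50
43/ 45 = 0.96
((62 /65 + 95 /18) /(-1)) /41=-7291 /47970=-0.15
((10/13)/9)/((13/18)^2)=0.16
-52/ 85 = -0.61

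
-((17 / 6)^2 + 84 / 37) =-13717 / 1332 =-10.30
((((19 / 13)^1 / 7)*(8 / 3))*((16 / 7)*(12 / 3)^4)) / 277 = 622592 / 529347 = 1.18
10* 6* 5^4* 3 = 112500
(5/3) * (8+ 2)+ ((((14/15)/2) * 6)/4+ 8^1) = 761/30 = 25.37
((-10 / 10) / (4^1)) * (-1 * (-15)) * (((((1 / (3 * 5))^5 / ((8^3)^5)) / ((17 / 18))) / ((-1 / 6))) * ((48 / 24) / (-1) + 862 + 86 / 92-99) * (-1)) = -11683 / 17196361858416640000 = -0.00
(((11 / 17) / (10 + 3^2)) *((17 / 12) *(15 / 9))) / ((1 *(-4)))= -55 / 2736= -0.02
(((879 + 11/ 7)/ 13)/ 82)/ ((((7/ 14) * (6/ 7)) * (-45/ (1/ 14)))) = -1541/ 503685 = -0.00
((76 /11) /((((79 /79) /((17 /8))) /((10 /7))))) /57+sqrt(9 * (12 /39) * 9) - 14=-3149 /231+18 * sqrt(13) /13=-8.64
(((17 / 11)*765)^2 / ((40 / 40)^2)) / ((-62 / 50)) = -1127232.90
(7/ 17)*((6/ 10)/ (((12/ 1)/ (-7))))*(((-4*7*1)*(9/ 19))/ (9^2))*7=0.17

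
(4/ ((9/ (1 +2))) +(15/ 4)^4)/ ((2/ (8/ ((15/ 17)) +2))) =1101.62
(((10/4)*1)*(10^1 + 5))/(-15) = -5/2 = -2.50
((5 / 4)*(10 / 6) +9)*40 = 1330 / 3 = 443.33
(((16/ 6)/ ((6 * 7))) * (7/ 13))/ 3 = 4/ 351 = 0.01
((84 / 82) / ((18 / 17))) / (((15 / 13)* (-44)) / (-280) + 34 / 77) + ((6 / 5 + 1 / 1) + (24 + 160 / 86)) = 22710901 / 766905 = 29.61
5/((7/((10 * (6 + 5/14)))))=2225/49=45.41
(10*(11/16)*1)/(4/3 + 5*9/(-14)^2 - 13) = -1617/2690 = -0.60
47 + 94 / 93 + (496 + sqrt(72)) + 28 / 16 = 554.25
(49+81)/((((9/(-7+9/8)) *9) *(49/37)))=-113035/15876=-7.12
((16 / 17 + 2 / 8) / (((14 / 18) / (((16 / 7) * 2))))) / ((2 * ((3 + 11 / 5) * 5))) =1458 / 10829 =0.13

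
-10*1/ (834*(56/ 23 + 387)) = -115/ 3735069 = -0.00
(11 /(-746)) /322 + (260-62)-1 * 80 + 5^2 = 34350305 /240212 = 143.00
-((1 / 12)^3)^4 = -1 / 8916100448256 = -0.00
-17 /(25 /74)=-1258 /25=-50.32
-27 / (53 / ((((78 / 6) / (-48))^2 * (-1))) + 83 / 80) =365040 / 9754933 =0.04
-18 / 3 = -6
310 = 310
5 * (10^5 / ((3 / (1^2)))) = 500000 / 3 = 166666.67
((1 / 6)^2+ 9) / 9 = 325 / 324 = 1.00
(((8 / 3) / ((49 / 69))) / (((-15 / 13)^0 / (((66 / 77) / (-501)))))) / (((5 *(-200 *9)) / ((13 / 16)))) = 299 / 515529000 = 0.00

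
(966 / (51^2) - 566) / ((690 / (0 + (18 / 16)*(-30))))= 27.67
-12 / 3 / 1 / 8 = -1 / 2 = -0.50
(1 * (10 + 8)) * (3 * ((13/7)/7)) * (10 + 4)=1404/7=200.57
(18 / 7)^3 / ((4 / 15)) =21870 / 343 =63.76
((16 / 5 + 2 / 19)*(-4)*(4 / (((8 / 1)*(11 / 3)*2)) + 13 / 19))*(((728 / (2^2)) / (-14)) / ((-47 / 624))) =-1716.88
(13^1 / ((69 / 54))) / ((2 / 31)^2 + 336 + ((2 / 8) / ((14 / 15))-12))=12592944 / 401373529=0.03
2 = 2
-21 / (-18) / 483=1 / 414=0.00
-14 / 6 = -7 / 3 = -2.33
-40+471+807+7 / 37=45813 / 37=1238.19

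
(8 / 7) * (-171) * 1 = -1368 / 7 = -195.43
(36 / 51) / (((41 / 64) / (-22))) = -16896 / 697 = -24.24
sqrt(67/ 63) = sqrt(469)/ 21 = 1.03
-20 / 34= -10 / 17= -0.59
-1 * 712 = -712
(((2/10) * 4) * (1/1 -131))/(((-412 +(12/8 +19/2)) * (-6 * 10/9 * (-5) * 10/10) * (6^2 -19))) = 78/170425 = 0.00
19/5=3.80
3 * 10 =30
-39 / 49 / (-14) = 39 / 686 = 0.06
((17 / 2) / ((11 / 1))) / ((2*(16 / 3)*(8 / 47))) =2397 / 5632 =0.43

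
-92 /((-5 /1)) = 92 /5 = 18.40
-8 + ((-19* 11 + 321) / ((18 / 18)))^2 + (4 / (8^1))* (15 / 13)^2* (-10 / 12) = 8473961 / 676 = 12535.45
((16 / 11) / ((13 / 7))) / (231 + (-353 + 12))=-56 / 7865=-0.01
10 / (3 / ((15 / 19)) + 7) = 25 / 27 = 0.93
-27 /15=-9 /5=-1.80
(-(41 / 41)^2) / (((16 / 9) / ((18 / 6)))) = -27 / 16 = -1.69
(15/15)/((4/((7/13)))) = 7/52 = 0.13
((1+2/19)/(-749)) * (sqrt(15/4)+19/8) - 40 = -34243/856 - 3 * sqrt(15)/4066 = -40.01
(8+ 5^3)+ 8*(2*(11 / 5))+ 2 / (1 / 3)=174.20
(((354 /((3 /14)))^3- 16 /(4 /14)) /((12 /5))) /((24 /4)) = 939266615 /3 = 313088871.67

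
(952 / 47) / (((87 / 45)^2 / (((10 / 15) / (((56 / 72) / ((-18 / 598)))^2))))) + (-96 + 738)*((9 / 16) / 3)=23822101932507 / 197890186312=120.38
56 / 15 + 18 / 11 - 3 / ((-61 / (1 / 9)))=54101 / 10065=5.38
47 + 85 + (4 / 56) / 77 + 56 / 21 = 435515 / 3234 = 134.67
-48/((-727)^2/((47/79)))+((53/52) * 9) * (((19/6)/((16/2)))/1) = 3.63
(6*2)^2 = 144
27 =27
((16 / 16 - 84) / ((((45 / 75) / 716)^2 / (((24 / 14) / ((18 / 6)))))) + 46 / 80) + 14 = -170201755271 / 2520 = -67540379.08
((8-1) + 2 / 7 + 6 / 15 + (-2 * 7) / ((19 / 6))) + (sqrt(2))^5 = 8.92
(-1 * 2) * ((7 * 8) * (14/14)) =-112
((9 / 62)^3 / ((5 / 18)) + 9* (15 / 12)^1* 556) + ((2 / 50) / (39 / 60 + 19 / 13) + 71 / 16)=8190016914613 / 1308420720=6259.47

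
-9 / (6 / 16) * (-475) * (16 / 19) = 9600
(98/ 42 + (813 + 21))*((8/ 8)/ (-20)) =-2509/ 60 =-41.82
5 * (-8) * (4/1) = -160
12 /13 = 0.92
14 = 14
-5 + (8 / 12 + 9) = 14 / 3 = 4.67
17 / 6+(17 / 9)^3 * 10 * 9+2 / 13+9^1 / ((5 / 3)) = 6475217 / 10530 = 614.93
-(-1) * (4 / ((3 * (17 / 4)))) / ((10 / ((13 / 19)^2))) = 1352 / 92055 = 0.01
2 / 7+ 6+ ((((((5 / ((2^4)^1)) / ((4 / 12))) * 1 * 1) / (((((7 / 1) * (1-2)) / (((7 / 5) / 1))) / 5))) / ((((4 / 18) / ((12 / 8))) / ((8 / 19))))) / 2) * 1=10541 / 2128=4.95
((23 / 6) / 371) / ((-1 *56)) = -23 / 124656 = -0.00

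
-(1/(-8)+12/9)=-29/24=-1.21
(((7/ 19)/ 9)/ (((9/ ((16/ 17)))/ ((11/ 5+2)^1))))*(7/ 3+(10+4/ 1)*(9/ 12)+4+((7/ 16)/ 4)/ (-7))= 158221/ 523260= 0.30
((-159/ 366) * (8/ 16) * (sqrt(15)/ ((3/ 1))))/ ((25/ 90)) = -159 * sqrt(15)/ 610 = -1.01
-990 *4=-3960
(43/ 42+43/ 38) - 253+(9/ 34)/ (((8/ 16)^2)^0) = -3399367/ 13566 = -250.58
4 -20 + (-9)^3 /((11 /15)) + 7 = -1003.09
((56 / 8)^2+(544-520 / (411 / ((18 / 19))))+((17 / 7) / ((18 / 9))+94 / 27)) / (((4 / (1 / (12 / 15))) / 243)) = 26411122215 / 583072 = 45296.50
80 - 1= 79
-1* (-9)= 9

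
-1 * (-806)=806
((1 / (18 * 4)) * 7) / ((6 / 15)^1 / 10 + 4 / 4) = 175 / 1872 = 0.09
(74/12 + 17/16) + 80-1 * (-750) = 40187/48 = 837.23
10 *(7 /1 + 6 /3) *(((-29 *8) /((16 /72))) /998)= -46980 /499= -94.15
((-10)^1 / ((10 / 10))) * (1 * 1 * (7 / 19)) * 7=-25.79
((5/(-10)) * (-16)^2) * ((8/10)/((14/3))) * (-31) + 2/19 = 452422/665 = 680.33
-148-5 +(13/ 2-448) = -1189/ 2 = -594.50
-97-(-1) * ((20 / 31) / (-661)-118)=-4405585 / 20491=-215.00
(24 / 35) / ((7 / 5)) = 24 / 49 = 0.49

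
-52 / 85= -0.61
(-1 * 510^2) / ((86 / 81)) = -244977.91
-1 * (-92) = 92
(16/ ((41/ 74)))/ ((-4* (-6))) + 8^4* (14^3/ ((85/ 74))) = 102301249828/ 10455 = 9784911.51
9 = 9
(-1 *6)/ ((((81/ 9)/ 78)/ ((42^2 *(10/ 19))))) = -917280/ 19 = -48277.89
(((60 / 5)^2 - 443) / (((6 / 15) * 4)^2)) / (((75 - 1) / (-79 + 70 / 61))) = 35498775 / 288896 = 122.88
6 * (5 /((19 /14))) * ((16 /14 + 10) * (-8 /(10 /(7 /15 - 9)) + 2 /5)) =169104 /95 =1780.04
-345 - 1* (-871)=526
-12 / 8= -1.50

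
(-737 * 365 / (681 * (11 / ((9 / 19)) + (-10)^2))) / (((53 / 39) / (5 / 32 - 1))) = 849786795 / 426956128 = 1.99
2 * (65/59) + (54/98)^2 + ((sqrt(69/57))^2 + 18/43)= 478698326/115735403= 4.14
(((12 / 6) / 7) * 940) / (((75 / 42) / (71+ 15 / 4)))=56212 / 5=11242.40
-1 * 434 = -434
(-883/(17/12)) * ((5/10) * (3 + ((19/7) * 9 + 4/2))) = -1091388/119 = -9171.33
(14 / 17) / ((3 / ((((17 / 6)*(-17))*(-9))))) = 119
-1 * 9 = -9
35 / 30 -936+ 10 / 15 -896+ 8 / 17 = -186629 / 102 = -1829.70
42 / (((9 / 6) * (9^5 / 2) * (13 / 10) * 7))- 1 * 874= -874.00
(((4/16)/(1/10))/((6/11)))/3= 55/36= 1.53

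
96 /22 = 48 /11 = 4.36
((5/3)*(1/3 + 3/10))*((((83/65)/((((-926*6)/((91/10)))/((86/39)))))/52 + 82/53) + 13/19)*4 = 632930474519/67182874200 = 9.42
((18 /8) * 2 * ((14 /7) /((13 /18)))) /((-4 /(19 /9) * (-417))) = 57 /3614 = 0.02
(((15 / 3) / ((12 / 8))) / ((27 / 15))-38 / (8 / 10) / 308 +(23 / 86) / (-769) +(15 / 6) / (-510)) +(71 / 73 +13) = 10691558358991 / 682513196904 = 15.66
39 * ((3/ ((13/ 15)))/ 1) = 135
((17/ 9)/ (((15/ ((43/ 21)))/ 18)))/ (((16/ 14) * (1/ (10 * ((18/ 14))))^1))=731/ 14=52.21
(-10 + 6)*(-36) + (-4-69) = 71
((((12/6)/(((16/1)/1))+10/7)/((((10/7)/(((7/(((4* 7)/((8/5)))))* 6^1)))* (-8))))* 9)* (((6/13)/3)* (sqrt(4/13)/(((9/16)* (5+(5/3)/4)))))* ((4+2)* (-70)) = 526176* sqrt(13)/54925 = 34.54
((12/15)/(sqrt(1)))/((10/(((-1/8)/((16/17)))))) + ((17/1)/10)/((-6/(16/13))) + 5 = 289577/62400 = 4.64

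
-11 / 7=-1.57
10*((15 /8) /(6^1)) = 25 /8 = 3.12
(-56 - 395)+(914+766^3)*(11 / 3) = 1648004919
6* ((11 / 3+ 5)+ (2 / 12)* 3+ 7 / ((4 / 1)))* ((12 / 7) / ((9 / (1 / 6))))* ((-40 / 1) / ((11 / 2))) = -10480 / 693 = -15.12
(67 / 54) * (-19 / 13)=-1273 / 702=-1.81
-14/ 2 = -7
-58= -58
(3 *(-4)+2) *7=-70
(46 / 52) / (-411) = -23 / 10686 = -0.00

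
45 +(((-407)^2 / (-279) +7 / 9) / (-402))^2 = 16484486389 / 349428249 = 47.18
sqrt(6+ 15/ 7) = sqrt(399)/ 7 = 2.85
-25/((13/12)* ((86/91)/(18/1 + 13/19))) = -372750/817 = -456.24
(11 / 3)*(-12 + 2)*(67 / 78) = -3685 / 117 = -31.50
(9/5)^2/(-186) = -0.02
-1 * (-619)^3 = 237176659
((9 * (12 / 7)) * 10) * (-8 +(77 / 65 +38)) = 437832 / 91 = 4811.34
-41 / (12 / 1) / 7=-0.49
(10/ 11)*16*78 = 12480/ 11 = 1134.55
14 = 14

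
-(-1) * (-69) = -69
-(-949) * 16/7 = 15184/7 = 2169.14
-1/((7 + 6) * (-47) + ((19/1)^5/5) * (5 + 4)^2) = -5/200560964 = -0.00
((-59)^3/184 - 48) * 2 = -214211/92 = -2328.38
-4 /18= -2 /9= -0.22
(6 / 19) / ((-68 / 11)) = -33 / 646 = -0.05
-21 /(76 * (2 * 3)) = -7 /152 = -0.05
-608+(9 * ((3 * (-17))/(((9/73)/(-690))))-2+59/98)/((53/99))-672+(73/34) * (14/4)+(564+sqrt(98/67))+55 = 7 * sqrt(134)/67+847272145129/176596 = 4797800.40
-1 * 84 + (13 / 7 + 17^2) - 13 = 1357 / 7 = 193.86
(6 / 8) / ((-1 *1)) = -3 / 4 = -0.75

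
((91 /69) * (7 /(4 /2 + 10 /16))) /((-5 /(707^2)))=-363890072 /1035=-351584.61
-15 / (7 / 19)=-285 / 7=-40.71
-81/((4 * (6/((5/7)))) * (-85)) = 27/952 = 0.03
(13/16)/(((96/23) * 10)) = 299/15360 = 0.02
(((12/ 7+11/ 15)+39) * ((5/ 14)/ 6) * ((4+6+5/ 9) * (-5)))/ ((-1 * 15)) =103360/ 11907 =8.68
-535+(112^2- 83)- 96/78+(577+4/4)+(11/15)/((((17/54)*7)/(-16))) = 96667736/7735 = 12497.44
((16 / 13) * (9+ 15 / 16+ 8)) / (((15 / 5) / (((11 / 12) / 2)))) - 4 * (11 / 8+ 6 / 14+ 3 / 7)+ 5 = -3641 / 6552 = -0.56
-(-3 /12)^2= -1 /16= -0.06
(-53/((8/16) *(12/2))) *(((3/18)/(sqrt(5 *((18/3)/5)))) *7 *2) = -371 *sqrt(6)/54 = -16.83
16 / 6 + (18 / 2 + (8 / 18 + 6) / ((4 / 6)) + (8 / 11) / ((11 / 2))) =7792 / 363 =21.47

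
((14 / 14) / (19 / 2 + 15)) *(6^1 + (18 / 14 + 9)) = 228 / 343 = 0.66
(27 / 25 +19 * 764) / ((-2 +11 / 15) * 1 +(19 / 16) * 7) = 17420496 / 8455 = 2060.38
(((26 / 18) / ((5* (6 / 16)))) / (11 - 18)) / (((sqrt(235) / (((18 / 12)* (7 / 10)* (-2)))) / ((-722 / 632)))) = -4693* sqrt(235) / 4177125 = -0.02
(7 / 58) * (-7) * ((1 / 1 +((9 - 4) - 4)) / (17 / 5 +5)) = -35 / 174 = -0.20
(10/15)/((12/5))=5/18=0.28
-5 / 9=-0.56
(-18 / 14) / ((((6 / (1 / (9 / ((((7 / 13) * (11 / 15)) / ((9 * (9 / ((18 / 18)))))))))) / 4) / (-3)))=22 / 15795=0.00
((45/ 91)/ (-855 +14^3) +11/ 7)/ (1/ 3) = 115788/ 24557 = 4.72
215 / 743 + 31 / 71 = 38298 / 52753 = 0.73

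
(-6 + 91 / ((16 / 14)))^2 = 346921 / 64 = 5420.64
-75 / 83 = -0.90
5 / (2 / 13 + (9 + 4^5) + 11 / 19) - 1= -254097 / 255332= -1.00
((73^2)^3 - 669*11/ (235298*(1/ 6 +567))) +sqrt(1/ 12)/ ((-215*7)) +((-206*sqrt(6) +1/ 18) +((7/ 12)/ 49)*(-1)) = 151334225784.45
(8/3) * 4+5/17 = 559/51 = 10.96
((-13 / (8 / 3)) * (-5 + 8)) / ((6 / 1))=-39 / 16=-2.44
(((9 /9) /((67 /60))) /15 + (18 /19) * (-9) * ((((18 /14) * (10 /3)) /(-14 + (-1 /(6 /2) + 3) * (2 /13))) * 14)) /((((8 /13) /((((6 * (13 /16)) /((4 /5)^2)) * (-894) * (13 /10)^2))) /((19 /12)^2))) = -25710894182753 /14544896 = -1767691.85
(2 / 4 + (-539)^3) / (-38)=313181637 / 76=4120811.01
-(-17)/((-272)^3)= -1/1183744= -0.00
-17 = -17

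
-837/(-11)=837/11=76.09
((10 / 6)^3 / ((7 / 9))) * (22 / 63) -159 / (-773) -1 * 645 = -657291848 / 1022679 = -642.72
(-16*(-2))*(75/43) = 55.81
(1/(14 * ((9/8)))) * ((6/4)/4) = 0.02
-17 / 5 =-3.40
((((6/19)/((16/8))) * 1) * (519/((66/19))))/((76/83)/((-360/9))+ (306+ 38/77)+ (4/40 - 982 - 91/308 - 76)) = -3015390/96085469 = -0.03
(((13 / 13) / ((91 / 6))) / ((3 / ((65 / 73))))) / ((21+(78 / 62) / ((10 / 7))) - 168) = -3100 / 23146767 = -0.00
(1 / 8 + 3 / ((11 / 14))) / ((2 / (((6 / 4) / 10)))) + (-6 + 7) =4561 / 3520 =1.30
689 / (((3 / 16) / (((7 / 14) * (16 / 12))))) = 22048 / 9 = 2449.78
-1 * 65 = -65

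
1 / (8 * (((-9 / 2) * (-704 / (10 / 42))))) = 5 / 532224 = 0.00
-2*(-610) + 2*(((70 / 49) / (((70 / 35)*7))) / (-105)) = 1255378 / 1029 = 1220.00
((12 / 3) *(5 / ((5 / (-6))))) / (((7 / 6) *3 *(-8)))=6 / 7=0.86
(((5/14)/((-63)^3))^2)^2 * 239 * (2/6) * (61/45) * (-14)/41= -1822375/11874581740093915397942043048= -0.00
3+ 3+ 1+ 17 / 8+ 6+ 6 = 169 / 8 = 21.12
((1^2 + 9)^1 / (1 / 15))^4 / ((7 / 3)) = 1518750000 / 7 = 216964285.71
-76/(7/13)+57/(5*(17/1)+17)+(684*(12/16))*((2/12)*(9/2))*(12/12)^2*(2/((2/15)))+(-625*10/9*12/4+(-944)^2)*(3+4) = 8895011047/1428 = 6228999.33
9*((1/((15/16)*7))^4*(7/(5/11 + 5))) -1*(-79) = 2286489599/28940625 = 79.01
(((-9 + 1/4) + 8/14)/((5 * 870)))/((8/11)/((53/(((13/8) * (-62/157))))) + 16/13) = -272487787/177099392400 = -0.00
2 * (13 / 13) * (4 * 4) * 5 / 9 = 17.78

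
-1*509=-509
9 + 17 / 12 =125 / 12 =10.42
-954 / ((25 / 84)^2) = -6731424 / 625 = -10770.28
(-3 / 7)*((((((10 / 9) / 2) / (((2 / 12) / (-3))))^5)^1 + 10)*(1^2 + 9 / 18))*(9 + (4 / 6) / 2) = 599940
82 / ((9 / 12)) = 328 / 3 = 109.33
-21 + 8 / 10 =-101 / 5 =-20.20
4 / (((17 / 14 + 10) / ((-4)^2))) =896 / 157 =5.71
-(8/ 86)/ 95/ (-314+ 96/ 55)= 22/ 7015579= 0.00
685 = 685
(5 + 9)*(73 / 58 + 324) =132055 / 29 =4553.62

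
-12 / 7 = -1.71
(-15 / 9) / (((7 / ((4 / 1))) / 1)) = -20 / 21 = -0.95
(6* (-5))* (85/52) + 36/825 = -350313/7150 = -48.99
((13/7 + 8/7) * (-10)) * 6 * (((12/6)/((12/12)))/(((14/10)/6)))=-10800/7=-1542.86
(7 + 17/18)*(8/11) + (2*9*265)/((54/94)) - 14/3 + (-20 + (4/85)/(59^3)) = 1301609950436/157114935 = 8284.44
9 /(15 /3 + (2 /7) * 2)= 21 /13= 1.62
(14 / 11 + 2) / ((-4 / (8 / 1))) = -72 / 11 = -6.55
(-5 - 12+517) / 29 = 500 / 29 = 17.24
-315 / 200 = -63 / 40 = -1.58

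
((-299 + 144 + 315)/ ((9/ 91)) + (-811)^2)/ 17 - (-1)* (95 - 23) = 5945065/ 153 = 38856.63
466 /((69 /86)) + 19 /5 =201691 /345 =584.61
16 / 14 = 8 / 7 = 1.14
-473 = -473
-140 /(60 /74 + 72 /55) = -142450 /2157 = -66.04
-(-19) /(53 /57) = 1083 /53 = 20.43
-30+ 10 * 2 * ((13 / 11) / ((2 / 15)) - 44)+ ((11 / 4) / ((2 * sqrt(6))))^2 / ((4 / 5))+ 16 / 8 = -12339713 / 16896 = -730.33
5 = 5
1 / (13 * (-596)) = -1 / 7748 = -0.00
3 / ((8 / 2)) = 3 / 4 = 0.75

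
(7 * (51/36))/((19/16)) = 476/57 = 8.35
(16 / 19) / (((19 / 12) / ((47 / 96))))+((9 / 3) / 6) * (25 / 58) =19929 / 41876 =0.48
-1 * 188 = -188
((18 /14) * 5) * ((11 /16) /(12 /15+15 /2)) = 2475 /4648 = 0.53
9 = 9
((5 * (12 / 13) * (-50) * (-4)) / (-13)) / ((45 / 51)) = -13600 / 169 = -80.47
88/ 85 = 1.04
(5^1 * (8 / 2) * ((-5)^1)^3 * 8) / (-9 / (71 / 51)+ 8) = -1420000 / 109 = -13027.52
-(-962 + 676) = 286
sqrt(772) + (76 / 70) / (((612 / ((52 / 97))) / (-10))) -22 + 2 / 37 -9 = -118987171 / 3843819 + 2* sqrt(193) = -3.17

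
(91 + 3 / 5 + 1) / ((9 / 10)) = 926 / 9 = 102.89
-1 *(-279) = 279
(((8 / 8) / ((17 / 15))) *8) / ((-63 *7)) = -40 / 2499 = -0.02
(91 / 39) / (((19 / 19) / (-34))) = -238 / 3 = -79.33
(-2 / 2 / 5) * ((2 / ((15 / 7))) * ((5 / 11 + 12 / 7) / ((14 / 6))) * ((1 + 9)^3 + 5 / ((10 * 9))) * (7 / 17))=-3006167 / 42075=-71.45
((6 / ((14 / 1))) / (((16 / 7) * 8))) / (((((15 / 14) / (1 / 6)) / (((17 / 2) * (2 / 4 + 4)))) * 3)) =0.05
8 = 8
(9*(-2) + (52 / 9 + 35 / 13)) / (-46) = 1115 / 5382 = 0.21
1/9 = 0.11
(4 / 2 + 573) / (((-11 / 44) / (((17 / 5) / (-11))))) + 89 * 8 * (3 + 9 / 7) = 289700 / 77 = 3762.34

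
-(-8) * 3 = 24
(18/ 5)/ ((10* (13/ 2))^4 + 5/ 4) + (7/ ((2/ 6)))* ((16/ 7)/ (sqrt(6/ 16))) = 24/ 119004175 + 32* sqrt(6) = 78.38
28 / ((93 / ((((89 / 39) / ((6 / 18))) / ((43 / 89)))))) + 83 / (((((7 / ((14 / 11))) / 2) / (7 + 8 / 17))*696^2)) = 1674419467997 / 392440297392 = 4.27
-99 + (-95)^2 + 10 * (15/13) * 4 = 116638/13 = 8972.15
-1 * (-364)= 364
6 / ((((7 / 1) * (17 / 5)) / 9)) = 270 / 119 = 2.27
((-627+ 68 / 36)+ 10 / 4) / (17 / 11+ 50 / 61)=-7519897 / 28566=-263.25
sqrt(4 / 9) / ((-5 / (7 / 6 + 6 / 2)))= -5 / 9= -0.56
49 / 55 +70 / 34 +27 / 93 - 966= -27905597 / 28985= -962.76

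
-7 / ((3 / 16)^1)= -37.33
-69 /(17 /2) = -138 /17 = -8.12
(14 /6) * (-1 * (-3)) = 7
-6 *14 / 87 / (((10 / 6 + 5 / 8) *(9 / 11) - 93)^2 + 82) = -1792 / 15563981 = -0.00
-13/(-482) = 13/482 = 0.03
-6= -6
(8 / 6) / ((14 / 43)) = 86 / 21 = 4.10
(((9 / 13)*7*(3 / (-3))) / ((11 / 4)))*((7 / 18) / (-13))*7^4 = 126.57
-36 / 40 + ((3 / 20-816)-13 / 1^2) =-3319 / 4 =-829.75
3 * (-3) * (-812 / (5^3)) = 7308 / 125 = 58.46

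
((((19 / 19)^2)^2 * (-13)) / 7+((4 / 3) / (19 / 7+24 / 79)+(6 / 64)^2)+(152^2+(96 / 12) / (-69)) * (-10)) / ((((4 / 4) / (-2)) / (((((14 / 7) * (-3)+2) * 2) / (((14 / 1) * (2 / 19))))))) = -3623636833282139 / 1444579584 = -2508436.97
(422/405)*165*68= 315656/27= 11690.96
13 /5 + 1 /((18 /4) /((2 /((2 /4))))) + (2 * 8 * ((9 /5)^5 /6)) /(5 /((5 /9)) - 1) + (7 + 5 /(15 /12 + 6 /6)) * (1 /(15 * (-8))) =9.71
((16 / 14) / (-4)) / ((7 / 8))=-16 / 49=-0.33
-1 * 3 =-3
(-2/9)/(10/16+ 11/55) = -80/297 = -0.27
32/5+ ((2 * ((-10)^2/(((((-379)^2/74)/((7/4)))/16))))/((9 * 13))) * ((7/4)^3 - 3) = 542680529/84029985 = 6.46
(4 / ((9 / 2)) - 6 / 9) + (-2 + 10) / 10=46 / 45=1.02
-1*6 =-6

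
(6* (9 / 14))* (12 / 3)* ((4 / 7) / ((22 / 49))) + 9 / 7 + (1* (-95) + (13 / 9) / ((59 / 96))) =-977576 / 13629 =-71.73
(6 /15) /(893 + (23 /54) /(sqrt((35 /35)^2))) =108 /241225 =0.00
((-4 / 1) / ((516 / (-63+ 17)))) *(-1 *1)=-46 / 129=-0.36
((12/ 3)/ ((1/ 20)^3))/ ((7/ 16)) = 512000/ 7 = 73142.86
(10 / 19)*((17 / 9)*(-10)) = -1700 / 171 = -9.94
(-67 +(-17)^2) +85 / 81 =223.05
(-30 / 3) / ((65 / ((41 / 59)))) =-82 / 767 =-0.11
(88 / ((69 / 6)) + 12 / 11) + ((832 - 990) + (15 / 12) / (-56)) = -8459953 / 56672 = -149.28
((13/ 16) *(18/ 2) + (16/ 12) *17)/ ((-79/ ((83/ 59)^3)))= -822801493/ 778797168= -1.06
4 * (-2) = -8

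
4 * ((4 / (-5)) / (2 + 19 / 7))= -112 / 165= -0.68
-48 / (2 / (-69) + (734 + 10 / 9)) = -4968 / 76081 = -0.07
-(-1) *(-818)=-818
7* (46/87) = 322/87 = 3.70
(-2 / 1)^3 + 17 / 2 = 1 / 2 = 0.50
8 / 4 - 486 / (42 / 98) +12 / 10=-1130.80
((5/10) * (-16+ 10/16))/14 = -123/224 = -0.55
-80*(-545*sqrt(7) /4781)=43600*sqrt(7) /4781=24.13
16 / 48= 1 / 3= 0.33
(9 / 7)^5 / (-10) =-59049 / 168070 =-0.35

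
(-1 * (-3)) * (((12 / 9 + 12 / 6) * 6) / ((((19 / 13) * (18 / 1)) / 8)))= 1040 / 57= 18.25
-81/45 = -9/5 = -1.80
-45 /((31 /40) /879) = -1582200 /31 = -51038.71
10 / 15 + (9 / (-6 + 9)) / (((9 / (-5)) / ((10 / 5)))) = -8 / 3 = -2.67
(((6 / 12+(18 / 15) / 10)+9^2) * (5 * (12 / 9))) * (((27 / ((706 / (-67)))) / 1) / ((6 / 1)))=-820281 / 3530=-232.37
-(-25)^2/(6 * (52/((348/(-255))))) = 3625/1326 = 2.73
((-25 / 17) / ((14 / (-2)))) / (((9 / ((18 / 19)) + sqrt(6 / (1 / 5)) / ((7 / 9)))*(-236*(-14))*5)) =95 / 31971628-45*sqrt(30) / 111900698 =0.00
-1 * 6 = -6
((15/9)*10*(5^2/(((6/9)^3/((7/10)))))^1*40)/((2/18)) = 354375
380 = 380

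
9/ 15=3/ 5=0.60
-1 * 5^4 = -625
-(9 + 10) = -19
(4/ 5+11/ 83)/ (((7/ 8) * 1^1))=3096/ 2905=1.07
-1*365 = -365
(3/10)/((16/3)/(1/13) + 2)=9/2140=0.00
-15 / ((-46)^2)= -15 / 2116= -0.01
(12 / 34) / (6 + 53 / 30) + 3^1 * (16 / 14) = 96324 / 27727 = 3.47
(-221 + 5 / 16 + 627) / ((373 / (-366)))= -1189683 / 2984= -398.69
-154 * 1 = -154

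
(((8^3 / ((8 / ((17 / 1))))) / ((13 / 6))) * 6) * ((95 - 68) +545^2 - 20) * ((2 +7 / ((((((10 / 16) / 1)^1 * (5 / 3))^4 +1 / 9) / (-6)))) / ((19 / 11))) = -15852594503.59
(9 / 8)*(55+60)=1035 / 8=129.38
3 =3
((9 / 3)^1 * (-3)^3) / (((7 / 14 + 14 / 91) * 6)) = -351 / 17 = -20.65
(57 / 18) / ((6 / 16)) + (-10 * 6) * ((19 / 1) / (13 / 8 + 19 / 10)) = -133228 / 423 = -314.96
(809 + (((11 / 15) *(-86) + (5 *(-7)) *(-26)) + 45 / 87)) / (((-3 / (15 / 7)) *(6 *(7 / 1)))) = -360278 / 12789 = -28.17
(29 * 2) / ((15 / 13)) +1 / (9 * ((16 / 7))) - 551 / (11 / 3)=-791663 / 7920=-99.96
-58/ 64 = -29/ 32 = -0.91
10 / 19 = 0.53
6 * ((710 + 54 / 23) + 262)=134460 / 23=5846.09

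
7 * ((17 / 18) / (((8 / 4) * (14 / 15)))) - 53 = -1187 / 24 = -49.46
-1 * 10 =-10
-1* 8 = -8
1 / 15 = 0.07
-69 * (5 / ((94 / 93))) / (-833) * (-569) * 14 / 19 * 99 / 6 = -602460045 / 212534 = -2834.65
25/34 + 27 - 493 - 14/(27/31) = -441869/918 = -481.34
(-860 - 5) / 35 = -173 / 7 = -24.71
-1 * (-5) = 5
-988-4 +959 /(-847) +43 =-114966 /121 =-950.13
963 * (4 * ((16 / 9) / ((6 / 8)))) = 27392 / 3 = 9130.67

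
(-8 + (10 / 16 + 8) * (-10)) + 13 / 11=-4095 / 44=-93.07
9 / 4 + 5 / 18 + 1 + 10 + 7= 739 / 36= 20.53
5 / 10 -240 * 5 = -2399 / 2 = -1199.50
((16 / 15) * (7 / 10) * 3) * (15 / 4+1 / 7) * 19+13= 4467 / 25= 178.68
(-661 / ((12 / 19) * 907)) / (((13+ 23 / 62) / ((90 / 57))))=-0.14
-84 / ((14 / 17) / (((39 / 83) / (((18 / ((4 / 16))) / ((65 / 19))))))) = -14365 / 6308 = -2.28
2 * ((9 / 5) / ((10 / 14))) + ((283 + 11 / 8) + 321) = 610.42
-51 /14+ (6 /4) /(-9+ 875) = -44145 /12124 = -3.64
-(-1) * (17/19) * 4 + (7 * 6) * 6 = 4856/19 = 255.58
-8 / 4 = -2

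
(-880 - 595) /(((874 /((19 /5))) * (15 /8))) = -236 /69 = -3.42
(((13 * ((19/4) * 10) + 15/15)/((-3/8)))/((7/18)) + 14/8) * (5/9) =-593515/252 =-2355.22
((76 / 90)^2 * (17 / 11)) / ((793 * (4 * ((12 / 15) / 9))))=6137 / 1570140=0.00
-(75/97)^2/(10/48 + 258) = -135000/58307573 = -0.00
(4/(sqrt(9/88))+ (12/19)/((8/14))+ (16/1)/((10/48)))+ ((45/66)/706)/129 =8 * sqrt(22)/3+ 4942950751/63448220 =90.41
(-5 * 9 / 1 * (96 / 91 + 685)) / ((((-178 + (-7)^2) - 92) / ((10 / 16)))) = 87.31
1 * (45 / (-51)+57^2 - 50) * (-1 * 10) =-543680 / 17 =-31981.18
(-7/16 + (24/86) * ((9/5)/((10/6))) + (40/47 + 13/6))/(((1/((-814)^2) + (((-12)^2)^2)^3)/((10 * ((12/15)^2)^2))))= 148178071530368/111933826945969972857346875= 0.00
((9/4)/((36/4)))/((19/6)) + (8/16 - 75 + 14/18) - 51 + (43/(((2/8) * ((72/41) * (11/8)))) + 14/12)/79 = -36771367/297198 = -123.73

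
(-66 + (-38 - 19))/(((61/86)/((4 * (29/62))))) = -613524/1891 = -324.44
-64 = -64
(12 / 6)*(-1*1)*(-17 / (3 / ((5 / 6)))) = 9.44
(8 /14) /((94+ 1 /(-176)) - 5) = 704 /109641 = 0.01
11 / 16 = 0.69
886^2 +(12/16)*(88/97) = 76144678/97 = 784996.68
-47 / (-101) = 47 / 101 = 0.47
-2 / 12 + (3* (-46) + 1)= -823 / 6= -137.17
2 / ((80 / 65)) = 13 / 8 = 1.62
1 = 1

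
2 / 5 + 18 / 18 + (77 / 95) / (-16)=2051 / 1520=1.35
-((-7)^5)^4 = -79792266297612001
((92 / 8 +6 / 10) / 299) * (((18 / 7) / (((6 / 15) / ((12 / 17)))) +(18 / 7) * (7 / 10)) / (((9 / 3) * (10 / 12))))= 456291 / 4447625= 0.10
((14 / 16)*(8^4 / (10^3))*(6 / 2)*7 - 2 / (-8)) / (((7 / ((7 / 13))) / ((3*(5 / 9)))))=37757 / 3900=9.68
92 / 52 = 23 / 13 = 1.77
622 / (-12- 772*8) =-311 / 3094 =-0.10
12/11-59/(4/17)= -249.66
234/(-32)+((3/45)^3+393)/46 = 1528883/1242000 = 1.23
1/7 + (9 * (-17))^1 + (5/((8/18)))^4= 28430455/1792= 15865.21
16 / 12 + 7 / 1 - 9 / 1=-2 / 3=-0.67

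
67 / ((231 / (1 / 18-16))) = -2747 / 594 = -4.62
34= 34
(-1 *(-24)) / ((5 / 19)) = 456 / 5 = 91.20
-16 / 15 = -1.07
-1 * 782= -782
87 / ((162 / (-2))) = -29 / 27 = -1.07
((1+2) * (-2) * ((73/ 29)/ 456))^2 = 5329/ 4857616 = 0.00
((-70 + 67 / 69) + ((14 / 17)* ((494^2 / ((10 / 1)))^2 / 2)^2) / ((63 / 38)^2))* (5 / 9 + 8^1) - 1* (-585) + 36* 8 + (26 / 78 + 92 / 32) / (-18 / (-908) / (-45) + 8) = 980356409838320749142625399517 / 4313352667500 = 227284083962123820.27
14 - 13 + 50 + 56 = 107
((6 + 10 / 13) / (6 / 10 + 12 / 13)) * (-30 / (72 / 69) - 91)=-4790 / 9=-532.22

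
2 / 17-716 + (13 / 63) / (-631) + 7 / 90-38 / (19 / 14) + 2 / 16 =-743.68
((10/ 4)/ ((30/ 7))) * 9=5.25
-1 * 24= -24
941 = 941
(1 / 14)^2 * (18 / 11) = 9 / 1078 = 0.01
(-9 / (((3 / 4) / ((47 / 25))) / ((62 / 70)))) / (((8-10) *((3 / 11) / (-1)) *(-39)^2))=-32054 / 1330875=-0.02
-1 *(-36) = 36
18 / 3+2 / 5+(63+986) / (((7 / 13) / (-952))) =-1854625.60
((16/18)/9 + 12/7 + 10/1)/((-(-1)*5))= 6698/2835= 2.36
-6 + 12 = 6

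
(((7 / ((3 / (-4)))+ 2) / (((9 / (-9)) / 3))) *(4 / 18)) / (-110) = -2 / 45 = -0.04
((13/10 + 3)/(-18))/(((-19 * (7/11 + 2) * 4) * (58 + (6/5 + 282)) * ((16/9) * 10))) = 0.00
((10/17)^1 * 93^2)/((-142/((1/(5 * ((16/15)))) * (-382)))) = 24779385/9656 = 2566.22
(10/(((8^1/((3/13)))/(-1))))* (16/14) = -0.33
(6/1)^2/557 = 36/557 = 0.06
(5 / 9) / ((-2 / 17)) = -85 / 18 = -4.72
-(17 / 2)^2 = -289 / 4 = -72.25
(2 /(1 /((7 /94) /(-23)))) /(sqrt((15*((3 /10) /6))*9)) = -14*sqrt(3) /9729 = -0.00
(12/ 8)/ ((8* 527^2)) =3/ 4443664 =0.00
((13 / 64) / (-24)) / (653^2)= -13 / 654964224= -0.00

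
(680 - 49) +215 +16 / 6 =2546 / 3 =848.67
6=6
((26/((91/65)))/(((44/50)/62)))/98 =50375/3773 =13.35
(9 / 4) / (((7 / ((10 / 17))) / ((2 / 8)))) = 45 / 952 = 0.05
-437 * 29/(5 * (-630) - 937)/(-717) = -12673/2930379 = -0.00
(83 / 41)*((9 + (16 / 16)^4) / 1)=830 / 41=20.24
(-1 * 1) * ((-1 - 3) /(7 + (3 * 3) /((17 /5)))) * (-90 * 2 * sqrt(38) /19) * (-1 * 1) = 3060 * sqrt(38) /779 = 24.21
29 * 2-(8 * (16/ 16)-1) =51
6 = 6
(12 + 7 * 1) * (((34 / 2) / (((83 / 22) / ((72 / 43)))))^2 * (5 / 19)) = 3625585920 / 12737761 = 284.63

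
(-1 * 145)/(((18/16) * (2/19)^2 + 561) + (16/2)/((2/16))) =-104690/451259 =-0.23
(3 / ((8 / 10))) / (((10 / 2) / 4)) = 3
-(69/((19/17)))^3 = -1613964717/6859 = -235306.13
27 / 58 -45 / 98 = 9 / 1421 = 0.01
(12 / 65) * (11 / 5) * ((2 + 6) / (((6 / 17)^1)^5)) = 15618427 / 26325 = 593.29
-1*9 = -9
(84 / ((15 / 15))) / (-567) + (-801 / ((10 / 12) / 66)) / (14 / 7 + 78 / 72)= -20575.02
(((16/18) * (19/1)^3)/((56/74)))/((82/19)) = 4821877/2583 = 1866.77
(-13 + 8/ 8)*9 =-108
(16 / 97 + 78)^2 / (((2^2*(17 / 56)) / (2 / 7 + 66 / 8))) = 404097854 / 9409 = 42948.01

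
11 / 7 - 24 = -157 / 7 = -22.43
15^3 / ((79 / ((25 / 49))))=84375 / 3871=21.80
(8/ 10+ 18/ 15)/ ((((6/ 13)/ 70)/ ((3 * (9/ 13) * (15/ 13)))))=9450/ 13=726.92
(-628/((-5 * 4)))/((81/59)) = 9263/405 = 22.87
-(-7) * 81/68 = 8.34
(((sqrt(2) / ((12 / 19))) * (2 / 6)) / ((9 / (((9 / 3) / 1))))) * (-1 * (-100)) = 475 * sqrt(2) / 27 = 24.88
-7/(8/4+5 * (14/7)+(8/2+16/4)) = -7/20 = -0.35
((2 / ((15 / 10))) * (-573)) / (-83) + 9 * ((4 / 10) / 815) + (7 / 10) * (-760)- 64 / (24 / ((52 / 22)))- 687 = -13573339673 / 11161425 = -1216.09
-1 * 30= -30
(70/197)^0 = 1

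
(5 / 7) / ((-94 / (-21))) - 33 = -3087 / 94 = -32.84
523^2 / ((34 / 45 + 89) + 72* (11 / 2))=12308805 / 21859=563.10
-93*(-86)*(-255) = -2039490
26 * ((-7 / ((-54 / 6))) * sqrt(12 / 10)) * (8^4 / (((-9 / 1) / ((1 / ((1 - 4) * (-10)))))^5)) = -23296 * sqrt(30) / 2017815046875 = -0.00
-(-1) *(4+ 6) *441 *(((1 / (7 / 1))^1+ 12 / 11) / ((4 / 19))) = 568575 / 22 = 25844.32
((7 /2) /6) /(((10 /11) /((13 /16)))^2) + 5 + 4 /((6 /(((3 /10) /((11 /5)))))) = 18777773 /3379200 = 5.56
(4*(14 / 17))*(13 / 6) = 7.14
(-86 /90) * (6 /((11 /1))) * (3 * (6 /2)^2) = -774 /55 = -14.07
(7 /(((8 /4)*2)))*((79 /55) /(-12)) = -553 /2640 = -0.21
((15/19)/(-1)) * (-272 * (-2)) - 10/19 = -430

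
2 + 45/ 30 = 7/ 2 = 3.50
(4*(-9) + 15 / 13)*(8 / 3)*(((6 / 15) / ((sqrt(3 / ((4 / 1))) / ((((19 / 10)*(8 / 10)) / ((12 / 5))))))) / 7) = -45904*sqrt(3) / 20475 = -3.88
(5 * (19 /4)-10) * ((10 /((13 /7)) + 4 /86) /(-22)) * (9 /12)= -11385 /4472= -2.55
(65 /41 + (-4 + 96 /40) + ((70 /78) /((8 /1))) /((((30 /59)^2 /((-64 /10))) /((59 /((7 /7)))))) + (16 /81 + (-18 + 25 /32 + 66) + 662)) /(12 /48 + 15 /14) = 414.04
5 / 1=5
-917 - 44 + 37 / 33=-959.88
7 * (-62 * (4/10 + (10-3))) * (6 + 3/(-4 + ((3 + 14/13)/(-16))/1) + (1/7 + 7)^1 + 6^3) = -1082134856/1475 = -733650.75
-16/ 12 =-4/ 3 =-1.33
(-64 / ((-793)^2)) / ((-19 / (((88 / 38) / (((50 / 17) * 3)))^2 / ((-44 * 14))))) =-101728 / 169835214583125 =-0.00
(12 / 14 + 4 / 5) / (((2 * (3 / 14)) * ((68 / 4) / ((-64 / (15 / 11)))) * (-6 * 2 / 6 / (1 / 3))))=20416 / 11475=1.78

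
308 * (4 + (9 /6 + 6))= 3542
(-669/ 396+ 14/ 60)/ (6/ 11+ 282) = -961/ 186480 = -0.01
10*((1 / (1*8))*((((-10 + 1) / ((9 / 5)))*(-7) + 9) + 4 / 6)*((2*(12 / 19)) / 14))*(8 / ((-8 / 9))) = -6030 / 133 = -45.34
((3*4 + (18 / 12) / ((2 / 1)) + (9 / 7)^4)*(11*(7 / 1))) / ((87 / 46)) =12539945 / 19894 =630.34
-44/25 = -1.76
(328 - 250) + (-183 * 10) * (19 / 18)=-5561 / 3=-1853.67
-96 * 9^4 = -629856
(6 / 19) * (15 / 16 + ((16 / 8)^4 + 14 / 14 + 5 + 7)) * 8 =1437 / 19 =75.63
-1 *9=-9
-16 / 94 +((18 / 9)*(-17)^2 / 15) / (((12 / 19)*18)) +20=1767917 / 76140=23.22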